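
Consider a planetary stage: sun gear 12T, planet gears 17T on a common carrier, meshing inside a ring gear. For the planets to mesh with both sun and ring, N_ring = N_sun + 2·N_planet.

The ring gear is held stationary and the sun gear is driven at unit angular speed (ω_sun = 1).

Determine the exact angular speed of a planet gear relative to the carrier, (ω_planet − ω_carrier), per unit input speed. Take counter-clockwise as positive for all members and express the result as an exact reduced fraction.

-276/493

N_ring = 12 + 2·17 = 46
12(ω_s−ω_c) = −46(ω_r−ω_c),  ω_r=0, ω_s=1
12(1−ω_c) = −46(0−ω_c)  ⇒  58ω_c = 12  ⇒  ω_c = 6/29
sun–planet: 12·(1−6/29) = −17·(ω_p−ω_c)  ⇒  ω_p−ω_c = −(12/17)·(23/29) = -276/493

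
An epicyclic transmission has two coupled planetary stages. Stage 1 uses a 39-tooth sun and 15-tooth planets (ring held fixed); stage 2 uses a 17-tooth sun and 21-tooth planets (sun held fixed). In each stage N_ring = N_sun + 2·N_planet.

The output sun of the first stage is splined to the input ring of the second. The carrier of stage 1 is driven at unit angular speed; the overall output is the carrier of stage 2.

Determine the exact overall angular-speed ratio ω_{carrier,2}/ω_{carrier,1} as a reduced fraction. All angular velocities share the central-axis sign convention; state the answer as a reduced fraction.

Stage 1: N_ring = 39 + 2·15 = 69
Stage 1: 39(ω_s−ω_c) = −69(ω_r−ω_c),  ω_r=0, ω_c=1
Stage 1: ω_s = 1 − (69/39)(0−1) = 36/13
  ⇒ ω_s¹/ω_c¹ = 36/13
Stage 2: N_ring = 17 + 2·21 = 59
Stage 2: 17(ω_s−ω_c) = −59(ω_r−ω_c),  ω_s=0, ω_r=1
Stage 2: 17(0−ω_c) = −59(1−ω_c)  ⇒  76ω_c = 59  ⇒  ω_c = 59/76
  ⇒ ω_c²/ω_r² = 59/76
Coupling ω_r² = ω_s¹ ⇒ overall = 36/13 × 59/76 = 531/247

531/247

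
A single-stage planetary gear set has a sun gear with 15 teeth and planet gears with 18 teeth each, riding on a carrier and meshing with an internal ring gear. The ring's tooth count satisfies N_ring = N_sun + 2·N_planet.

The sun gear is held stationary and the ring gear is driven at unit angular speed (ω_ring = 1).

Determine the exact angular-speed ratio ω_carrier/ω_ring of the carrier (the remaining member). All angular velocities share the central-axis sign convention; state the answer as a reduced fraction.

17/22

N_ring = 15 + 2·18 = 51
15(ω_s−ω_c) = −51(ω_r−ω_c),  ω_s=0, ω_r=1
15(0−ω_c) = −51(1−ω_c)  ⇒  66ω_c = 51  ⇒  ω_c = 17/22
ω_c/ω_r = 17/22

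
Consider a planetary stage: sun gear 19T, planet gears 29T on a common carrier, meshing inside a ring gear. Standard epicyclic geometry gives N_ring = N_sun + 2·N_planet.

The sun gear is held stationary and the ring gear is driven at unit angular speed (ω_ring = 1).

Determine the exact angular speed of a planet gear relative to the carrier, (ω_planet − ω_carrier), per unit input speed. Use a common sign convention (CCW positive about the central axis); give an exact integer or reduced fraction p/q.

N_ring = 19 + 2·29 = 77
19(ω_s−ω_c) = −77(ω_r−ω_c),  ω_s=0, ω_r=1
19(0−ω_c) = −77(1−ω_c)  ⇒  96ω_c = 77  ⇒  ω_c = 77/96
sun–planet: 19·(0−77/96) = −29·(ω_p−ω_c)  ⇒  ω_p−ω_c = −(19/29)·(-77/96) = 1463/2784

1463/2784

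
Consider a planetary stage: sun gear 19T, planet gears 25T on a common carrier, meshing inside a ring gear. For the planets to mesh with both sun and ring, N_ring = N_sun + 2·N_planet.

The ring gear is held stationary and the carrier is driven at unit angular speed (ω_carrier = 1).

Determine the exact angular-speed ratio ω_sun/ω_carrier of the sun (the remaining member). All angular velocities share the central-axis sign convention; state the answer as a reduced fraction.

88/19

N_ring = 19 + 2·25 = 69
19(ω_s−ω_c) = −69(ω_r−ω_c),  ω_r=0, ω_c=1
ω_s = 1 − (69/19)(0−1) = 88/19
ω_s/ω_c = 88/19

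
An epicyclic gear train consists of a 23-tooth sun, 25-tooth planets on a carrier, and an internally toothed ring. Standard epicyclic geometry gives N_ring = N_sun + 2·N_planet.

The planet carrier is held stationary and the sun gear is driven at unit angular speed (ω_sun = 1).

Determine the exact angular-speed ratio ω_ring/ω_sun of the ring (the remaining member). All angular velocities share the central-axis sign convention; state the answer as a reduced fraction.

-23/73

N_ring = 23 + 2·25 = 73
23(ω_s−ω_c) = −73(ω_r−ω_c),  ω_c=0, ω_s=1
ω_r = 0 − (23/73)(1−0) = -23/73
ω_r/ω_s = -23/73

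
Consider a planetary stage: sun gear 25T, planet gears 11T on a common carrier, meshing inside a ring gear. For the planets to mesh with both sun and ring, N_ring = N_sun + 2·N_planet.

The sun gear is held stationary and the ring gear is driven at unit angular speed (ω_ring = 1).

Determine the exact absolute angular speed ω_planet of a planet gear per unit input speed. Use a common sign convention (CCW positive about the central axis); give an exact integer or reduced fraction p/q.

N_ring = 25 + 2·11 = 47
25(ω_s−ω_c) = −47(ω_r−ω_c),  ω_s=0, ω_r=1
25(0−ω_c) = −47(1−ω_c)  ⇒  72ω_c = 47  ⇒  ω_c = 47/72
sun–planet: 25·(0−47/72) = −11·(ω_p−ω_c)  ⇒  ω_p−ω_c = −(25/11)·(-47/72) = 1175/792
ω_p = 47/72 + 1175/792 = 47/22

47/22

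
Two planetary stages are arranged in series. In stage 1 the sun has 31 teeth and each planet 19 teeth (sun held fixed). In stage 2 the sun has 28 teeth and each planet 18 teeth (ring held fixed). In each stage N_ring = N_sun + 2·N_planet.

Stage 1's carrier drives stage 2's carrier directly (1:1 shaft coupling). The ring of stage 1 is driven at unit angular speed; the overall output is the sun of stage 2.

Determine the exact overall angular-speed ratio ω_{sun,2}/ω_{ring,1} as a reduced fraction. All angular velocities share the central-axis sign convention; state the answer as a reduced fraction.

1587/700

Stage 1: N_ring = 31 + 2·19 = 69
Stage 1: 31(ω_s−ω_c) = −69(ω_r−ω_c),  ω_s=0, ω_r=1
Stage 1: 31(0−ω_c) = −69(1−ω_c)  ⇒  100ω_c = 69  ⇒  ω_c = 69/100
  ⇒ ω_c¹/ω_r¹ = 69/100
Stage 2: N_ring = 28 + 2·18 = 64
Stage 2: 28(ω_s−ω_c) = −64(ω_r−ω_c),  ω_r=0, ω_c=1
Stage 2: ω_s = 1 − (64/28)(0−1) = 23/7
  ⇒ ω_s²/ω_c² = 23/7
Coupling ω_c² = ω_c¹ ⇒ overall = 69/100 × 23/7 = 1587/700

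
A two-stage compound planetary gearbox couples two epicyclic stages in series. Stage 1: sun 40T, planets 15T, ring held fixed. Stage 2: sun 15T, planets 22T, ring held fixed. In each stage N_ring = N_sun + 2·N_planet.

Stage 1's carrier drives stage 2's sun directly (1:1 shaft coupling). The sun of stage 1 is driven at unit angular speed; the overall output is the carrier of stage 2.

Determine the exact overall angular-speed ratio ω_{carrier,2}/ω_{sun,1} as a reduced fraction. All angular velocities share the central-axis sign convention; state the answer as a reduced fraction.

30/407

Stage 1: N_ring = 40 + 2·15 = 70
Stage 1: 40(ω_s−ω_c) = −70(ω_r−ω_c),  ω_r=0, ω_s=1
Stage 1: 40(1−ω_c) = −70(0−ω_c)  ⇒  110ω_c = 40  ⇒  ω_c = 4/11
  ⇒ ω_c¹/ω_s¹ = 4/11
Stage 2: N_ring = 15 + 2·22 = 59
Stage 2: 15(ω_s−ω_c) = −59(ω_r−ω_c),  ω_r=0, ω_s=1
Stage 2: 15(1−ω_c) = −59(0−ω_c)  ⇒  74ω_c = 15  ⇒  ω_c = 15/74
  ⇒ ω_c²/ω_s² = 15/74
Coupling ω_s² = ω_c¹ ⇒ overall = 4/11 × 15/74 = 30/407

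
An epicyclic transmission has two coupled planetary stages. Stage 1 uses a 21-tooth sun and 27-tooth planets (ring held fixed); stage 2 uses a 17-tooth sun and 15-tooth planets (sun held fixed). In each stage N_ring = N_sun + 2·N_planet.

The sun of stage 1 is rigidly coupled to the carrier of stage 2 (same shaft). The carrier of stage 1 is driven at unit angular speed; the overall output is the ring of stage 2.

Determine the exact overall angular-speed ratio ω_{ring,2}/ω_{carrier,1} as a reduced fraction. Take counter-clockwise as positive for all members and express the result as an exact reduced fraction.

2048/329

Stage 1: N_ring = 21 + 2·27 = 75
Stage 1: 21(ω_s−ω_c) = −75(ω_r−ω_c),  ω_r=0, ω_c=1
Stage 1: ω_s = 1 − (75/21)(0−1) = 32/7
  ⇒ ω_s¹/ω_c¹ = 32/7
Stage 2: N_ring = 17 + 2·15 = 47
Stage 2: 17(ω_s−ω_c) = −47(ω_r−ω_c),  ω_s=0, ω_c=1
Stage 2: ω_r = 1 − (17/47)(0−1) = 64/47
  ⇒ ω_r²/ω_c² = 64/47
Coupling ω_c² = ω_s¹ ⇒ overall = 32/7 × 64/47 = 2048/329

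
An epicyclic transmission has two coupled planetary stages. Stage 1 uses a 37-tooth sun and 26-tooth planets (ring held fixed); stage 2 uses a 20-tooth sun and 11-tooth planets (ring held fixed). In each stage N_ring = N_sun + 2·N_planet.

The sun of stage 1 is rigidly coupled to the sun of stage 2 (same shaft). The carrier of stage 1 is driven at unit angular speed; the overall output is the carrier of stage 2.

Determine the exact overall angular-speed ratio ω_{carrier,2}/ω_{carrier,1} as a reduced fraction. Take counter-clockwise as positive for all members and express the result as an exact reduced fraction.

Stage 1: N_ring = 37 + 2·26 = 89
Stage 1: 37(ω_s−ω_c) = −89(ω_r−ω_c),  ω_r=0, ω_c=1
Stage 1: ω_s = 1 − (89/37)(0−1) = 126/37
  ⇒ ω_s¹/ω_c¹ = 126/37
Stage 2: N_ring = 20 + 2·11 = 42
Stage 2: 20(ω_s−ω_c) = −42(ω_r−ω_c),  ω_r=0, ω_s=1
Stage 2: 20(1−ω_c) = −42(0−ω_c)  ⇒  62ω_c = 20  ⇒  ω_c = 10/31
  ⇒ ω_c²/ω_s² = 10/31
Coupling ω_s² = ω_s¹ ⇒ overall = 126/37 × 10/31 = 1260/1147

1260/1147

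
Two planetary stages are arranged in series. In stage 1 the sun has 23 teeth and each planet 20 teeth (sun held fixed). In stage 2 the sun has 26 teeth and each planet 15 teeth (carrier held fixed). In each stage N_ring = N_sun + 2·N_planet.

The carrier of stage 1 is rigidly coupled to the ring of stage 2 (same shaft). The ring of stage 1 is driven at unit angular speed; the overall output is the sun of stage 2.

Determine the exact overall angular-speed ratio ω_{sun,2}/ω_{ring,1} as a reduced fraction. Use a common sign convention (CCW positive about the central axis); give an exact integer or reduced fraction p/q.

-882/559

Stage 1: N_ring = 23 + 2·20 = 63
Stage 1: 23(ω_s−ω_c) = −63(ω_r−ω_c),  ω_s=0, ω_r=1
Stage 1: 23(0−ω_c) = −63(1−ω_c)  ⇒  86ω_c = 63  ⇒  ω_c = 63/86
  ⇒ ω_c¹/ω_r¹ = 63/86
Stage 2: N_ring = 26 + 2·15 = 56
Stage 2: 26(ω_s−ω_c) = −56(ω_r−ω_c),  ω_c=0, ω_r=1
Stage 2: ω_s = 0 − (56/26)(1−0) = -28/13
  ⇒ ω_s²/ω_r² = -28/13
Coupling ω_r² = ω_c¹ ⇒ overall = 63/86 × -28/13 = -882/559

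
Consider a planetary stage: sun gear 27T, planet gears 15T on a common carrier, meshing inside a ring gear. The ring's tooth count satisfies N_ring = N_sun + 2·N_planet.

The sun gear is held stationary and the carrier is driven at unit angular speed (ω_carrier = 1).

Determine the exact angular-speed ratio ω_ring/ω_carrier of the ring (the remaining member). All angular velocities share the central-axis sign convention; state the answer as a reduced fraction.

28/19

N_ring = 27 + 2·15 = 57
27(ω_s−ω_c) = −57(ω_r−ω_c),  ω_s=0, ω_c=1
ω_r = 1 − (27/57)(0−1) = 28/19
ω_r/ω_c = 28/19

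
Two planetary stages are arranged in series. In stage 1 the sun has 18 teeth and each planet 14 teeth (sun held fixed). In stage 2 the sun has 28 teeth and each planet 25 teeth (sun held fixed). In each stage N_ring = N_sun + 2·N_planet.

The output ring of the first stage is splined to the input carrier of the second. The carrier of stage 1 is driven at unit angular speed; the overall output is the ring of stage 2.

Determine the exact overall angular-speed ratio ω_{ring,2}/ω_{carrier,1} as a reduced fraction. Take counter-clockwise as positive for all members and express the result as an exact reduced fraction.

Stage 1: N_ring = 18 + 2·14 = 46
Stage 1: 18(ω_s−ω_c) = −46(ω_r−ω_c),  ω_s=0, ω_c=1
Stage 1: ω_r = 1 − (18/46)(0−1) = 32/23
  ⇒ ω_r¹/ω_c¹ = 32/23
Stage 2: N_ring = 28 + 2·25 = 78
Stage 2: 28(ω_s−ω_c) = −78(ω_r−ω_c),  ω_s=0, ω_c=1
Stage 2: ω_r = 1 − (28/78)(0−1) = 53/39
  ⇒ ω_r²/ω_c² = 53/39
Coupling ω_c² = ω_r¹ ⇒ overall = 32/23 × 53/39 = 1696/897

1696/897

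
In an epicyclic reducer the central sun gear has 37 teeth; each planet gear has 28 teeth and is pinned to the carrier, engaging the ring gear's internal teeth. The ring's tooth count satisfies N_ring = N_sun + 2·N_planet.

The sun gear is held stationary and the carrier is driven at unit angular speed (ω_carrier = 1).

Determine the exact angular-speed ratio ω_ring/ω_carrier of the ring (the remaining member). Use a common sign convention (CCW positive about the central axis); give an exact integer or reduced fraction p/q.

130/93

N_ring = 37 + 2·28 = 93
37(ω_s−ω_c) = −93(ω_r−ω_c),  ω_s=0, ω_c=1
ω_r = 1 − (37/93)(0−1) = 130/93
ω_r/ω_c = 130/93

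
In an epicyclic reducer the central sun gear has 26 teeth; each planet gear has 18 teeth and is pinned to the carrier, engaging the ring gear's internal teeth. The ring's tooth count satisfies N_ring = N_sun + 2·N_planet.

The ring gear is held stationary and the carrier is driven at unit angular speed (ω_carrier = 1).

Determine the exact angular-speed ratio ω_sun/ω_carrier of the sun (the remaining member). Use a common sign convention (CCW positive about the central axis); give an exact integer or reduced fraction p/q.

N_ring = 26 + 2·18 = 62
26(ω_s−ω_c) = −62(ω_r−ω_c),  ω_r=0, ω_c=1
ω_s = 1 − (62/26)(0−1) = 44/13
ω_s/ω_c = 44/13

44/13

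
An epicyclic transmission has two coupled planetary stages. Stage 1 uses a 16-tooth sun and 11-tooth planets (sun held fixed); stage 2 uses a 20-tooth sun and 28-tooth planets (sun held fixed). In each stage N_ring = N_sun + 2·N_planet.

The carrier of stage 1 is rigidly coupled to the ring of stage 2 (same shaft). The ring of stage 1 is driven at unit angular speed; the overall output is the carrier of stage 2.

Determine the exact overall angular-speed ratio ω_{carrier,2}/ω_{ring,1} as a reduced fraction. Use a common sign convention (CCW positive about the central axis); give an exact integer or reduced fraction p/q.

Stage 1: N_ring = 16 + 2·11 = 38
Stage 1: 16(ω_s−ω_c) = −38(ω_r−ω_c),  ω_s=0, ω_r=1
Stage 1: 16(0−ω_c) = −38(1−ω_c)  ⇒  54ω_c = 38  ⇒  ω_c = 19/27
  ⇒ ω_c¹/ω_r¹ = 19/27
Stage 2: N_ring = 20 + 2·28 = 76
Stage 2: 20(ω_s−ω_c) = −76(ω_r−ω_c),  ω_s=0, ω_r=1
Stage 2: 20(0−ω_c) = −76(1−ω_c)  ⇒  96ω_c = 76  ⇒  ω_c = 19/24
  ⇒ ω_c²/ω_r² = 19/24
Coupling ω_r² = ω_c¹ ⇒ overall = 19/27 × 19/24 = 361/648

361/648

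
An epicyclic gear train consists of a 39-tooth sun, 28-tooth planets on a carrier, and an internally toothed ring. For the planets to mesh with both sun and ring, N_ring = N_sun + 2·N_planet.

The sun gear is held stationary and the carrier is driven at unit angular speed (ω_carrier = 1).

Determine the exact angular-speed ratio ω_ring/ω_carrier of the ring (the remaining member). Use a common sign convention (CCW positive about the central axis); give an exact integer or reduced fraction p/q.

134/95

N_ring = 39 + 2·28 = 95
39(ω_s−ω_c) = −95(ω_r−ω_c),  ω_s=0, ω_c=1
ω_r = 1 − (39/95)(0−1) = 134/95
ω_r/ω_c = 134/95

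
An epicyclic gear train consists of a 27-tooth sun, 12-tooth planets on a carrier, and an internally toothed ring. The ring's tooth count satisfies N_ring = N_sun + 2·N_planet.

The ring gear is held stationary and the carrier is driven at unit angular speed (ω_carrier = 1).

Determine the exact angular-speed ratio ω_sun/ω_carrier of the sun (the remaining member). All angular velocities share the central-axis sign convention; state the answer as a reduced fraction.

26/9

N_ring = 27 + 2·12 = 51
27(ω_s−ω_c) = −51(ω_r−ω_c),  ω_r=0, ω_c=1
ω_s = 1 − (51/27)(0−1) = 26/9
ω_s/ω_c = 26/9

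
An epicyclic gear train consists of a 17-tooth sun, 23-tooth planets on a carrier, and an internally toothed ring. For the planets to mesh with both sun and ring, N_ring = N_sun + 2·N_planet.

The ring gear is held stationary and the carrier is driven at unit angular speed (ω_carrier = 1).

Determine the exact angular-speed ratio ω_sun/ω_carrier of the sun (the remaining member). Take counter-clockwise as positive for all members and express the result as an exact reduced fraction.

80/17

N_ring = 17 + 2·23 = 63
17(ω_s−ω_c) = −63(ω_r−ω_c),  ω_r=0, ω_c=1
ω_s = 1 − (63/17)(0−1) = 80/17
ω_s/ω_c = 80/17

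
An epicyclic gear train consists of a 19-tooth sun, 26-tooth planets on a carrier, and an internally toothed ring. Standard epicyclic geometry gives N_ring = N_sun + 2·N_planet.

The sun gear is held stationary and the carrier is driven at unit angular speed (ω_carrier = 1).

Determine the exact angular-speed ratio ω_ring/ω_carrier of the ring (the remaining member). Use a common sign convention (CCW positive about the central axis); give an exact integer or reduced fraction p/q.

90/71

N_ring = 19 + 2·26 = 71
19(ω_s−ω_c) = −71(ω_r−ω_c),  ω_s=0, ω_c=1
ω_r = 1 − (19/71)(0−1) = 90/71
ω_r/ω_c = 90/71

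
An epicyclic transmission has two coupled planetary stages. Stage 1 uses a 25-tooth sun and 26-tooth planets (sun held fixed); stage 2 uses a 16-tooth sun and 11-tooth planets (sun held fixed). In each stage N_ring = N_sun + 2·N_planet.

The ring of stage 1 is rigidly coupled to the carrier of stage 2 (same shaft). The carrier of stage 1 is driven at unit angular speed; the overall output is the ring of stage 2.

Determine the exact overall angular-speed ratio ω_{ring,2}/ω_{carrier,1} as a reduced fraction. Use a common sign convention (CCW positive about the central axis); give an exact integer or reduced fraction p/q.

2754/1463

Stage 1: N_ring = 25 + 2·26 = 77
Stage 1: 25(ω_s−ω_c) = −77(ω_r−ω_c),  ω_s=0, ω_c=1
Stage 1: ω_r = 1 − (25/77)(0−1) = 102/77
  ⇒ ω_r¹/ω_c¹ = 102/77
Stage 2: N_ring = 16 + 2·11 = 38
Stage 2: 16(ω_s−ω_c) = −38(ω_r−ω_c),  ω_s=0, ω_c=1
Stage 2: ω_r = 1 − (16/38)(0−1) = 27/19
  ⇒ ω_r²/ω_c² = 27/19
Coupling ω_c² = ω_r¹ ⇒ overall = 102/77 × 27/19 = 2754/1463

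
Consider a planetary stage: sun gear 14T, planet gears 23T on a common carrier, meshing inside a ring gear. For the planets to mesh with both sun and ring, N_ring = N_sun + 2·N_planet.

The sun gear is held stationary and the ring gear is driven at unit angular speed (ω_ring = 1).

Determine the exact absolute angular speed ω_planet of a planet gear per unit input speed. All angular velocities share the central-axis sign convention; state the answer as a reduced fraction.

N_ring = 14 + 2·23 = 60
14(ω_s−ω_c) = −60(ω_r−ω_c),  ω_s=0, ω_r=1
14(0−ω_c) = −60(1−ω_c)  ⇒  74ω_c = 60  ⇒  ω_c = 30/37
sun–planet: 14·(0−30/37) = −23·(ω_p−ω_c)  ⇒  ω_p−ω_c = −(14/23)·(-30/37) = 420/851
ω_p = 30/37 + 420/851 = 30/23

30/23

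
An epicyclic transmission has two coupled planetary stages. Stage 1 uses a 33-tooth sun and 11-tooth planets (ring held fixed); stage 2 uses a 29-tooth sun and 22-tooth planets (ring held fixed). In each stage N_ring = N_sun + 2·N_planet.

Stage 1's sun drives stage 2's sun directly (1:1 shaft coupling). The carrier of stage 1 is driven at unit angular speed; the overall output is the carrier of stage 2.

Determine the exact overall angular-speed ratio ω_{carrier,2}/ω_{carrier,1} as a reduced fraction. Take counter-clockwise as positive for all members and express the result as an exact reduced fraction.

Stage 1: N_ring = 33 + 2·11 = 55
Stage 1: 33(ω_s−ω_c) = −55(ω_r−ω_c),  ω_r=0, ω_c=1
Stage 1: ω_s = 1 − (55/33)(0−1) = 8/3
  ⇒ ω_s¹/ω_c¹ = 8/3
Stage 2: N_ring = 29 + 2·22 = 73
Stage 2: 29(ω_s−ω_c) = −73(ω_r−ω_c),  ω_r=0, ω_s=1
Stage 2: 29(1−ω_c) = −73(0−ω_c)  ⇒  102ω_c = 29  ⇒  ω_c = 29/102
  ⇒ ω_c²/ω_s² = 29/102
Coupling ω_s² = ω_s¹ ⇒ overall = 8/3 × 29/102 = 116/153

116/153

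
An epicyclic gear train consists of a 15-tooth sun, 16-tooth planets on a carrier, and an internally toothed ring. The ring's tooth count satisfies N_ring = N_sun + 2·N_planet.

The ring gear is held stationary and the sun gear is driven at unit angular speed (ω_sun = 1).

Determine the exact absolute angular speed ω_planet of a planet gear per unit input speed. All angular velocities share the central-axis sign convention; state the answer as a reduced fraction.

N_ring = 15 + 2·16 = 47
15(ω_s−ω_c) = −47(ω_r−ω_c),  ω_r=0, ω_s=1
15(1−ω_c) = −47(0−ω_c)  ⇒  62ω_c = 15  ⇒  ω_c = 15/62
sun–planet: 15·(1−15/62) = −16·(ω_p−ω_c)  ⇒  ω_p−ω_c = −(15/16)·(47/62) = -705/992
ω_p = 15/62 − 705/992 = -15/32

-15/32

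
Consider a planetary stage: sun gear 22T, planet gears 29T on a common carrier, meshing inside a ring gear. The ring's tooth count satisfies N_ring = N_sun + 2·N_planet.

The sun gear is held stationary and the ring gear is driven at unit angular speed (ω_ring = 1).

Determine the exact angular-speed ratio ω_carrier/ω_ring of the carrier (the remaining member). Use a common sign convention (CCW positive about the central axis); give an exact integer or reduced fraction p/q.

N_ring = 22 + 2·29 = 80
22(ω_s−ω_c) = −80(ω_r−ω_c),  ω_s=0, ω_r=1
22(0−ω_c) = −80(1−ω_c)  ⇒  102ω_c = 80  ⇒  ω_c = 40/51
ω_c/ω_r = 40/51

40/51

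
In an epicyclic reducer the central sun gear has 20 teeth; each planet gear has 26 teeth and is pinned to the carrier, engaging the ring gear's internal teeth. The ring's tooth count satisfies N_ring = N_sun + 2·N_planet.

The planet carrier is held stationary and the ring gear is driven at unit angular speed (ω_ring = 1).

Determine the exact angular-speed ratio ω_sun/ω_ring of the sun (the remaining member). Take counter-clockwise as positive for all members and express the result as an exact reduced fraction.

N_ring = 20 + 2·26 = 72
20(ω_s−ω_c) = −72(ω_r−ω_c),  ω_c=0, ω_r=1
ω_s = 0 − (72/20)(1−0) = -18/5
ω_s/ω_r = -18/5

-18/5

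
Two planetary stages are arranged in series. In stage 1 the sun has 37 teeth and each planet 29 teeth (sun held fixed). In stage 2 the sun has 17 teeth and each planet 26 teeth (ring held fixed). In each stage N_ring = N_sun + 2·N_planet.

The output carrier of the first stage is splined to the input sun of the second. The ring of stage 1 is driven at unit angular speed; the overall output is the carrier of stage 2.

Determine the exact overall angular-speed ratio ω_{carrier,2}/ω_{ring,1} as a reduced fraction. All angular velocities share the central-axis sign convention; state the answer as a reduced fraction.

Stage 1: N_ring = 37 + 2·29 = 95
Stage 1: 37(ω_s−ω_c) = −95(ω_r−ω_c),  ω_s=0, ω_r=1
Stage 1: 37(0−ω_c) = −95(1−ω_c)  ⇒  132ω_c = 95  ⇒  ω_c = 95/132
  ⇒ ω_c¹/ω_r¹ = 95/132
Stage 2: N_ring = 17 + 2·26 = 69
Stage 2: 17(ω_s−ω_c) = −69(ω_r−ω_c),  ω_r=0, ω_s=1
Stage 2: 17(1−ω_c) = −69(0−ω_c)  ⇒  86ω_c = 17  ⇒  ω_c = 17/86
  ⇒ ω_c²/ω_s² = 17/86
Coupling ω_s² = ω_c¹ ⇒ overall = 95/132 × 17/86 = 1615/11352

1615/11352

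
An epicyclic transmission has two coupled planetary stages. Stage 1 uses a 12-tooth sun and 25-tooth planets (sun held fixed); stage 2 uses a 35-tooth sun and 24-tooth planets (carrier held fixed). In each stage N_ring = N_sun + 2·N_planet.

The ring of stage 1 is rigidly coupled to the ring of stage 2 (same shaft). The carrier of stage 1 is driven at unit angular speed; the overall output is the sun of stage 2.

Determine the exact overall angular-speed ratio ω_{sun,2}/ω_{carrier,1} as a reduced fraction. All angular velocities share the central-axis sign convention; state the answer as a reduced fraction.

Stage 1: N_ring = 12 + 2·25 = 62
Stage 1: 12(ω_s−ω_c) = −62(ω_r−ω_c),  ω_s=0, ω_c=1
Stage 1: ω_r = 1 − (12/62)(0−1) = 37/31
  ⇒ ω_r¹/ω_c¹ = 37/31
Stage 2: N_ring = 35 + 2·24 = 83
Stage 2: 35(ω_s−ω_c) = −83(ω_r−ω_c),  ω_c=0, ω_r=1
Stage 2: ω_s = 0 − (83/35)(1−0) = -83/35
  ⇒ ω_s²/ω_r² = -83/35
Coupling ω_r² = ω_r¹ ⇒ overall = 37/31 × -83/35 = -3071/1085

-3071/1085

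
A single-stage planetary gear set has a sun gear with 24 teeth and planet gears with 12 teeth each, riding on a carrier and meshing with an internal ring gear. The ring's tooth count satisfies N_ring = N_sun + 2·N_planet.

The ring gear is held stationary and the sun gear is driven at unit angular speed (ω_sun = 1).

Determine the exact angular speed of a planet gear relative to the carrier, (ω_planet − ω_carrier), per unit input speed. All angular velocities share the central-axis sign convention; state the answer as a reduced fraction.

N_ring = 24 + 2·12 = 48
24(ω_s−ω_c) = −48(ω_r−ω_c),  ω_r=0, ω_s=1
24(1−ω_c) = −48(0−ω_c)  ⇒  72ω_c = 24  ⇒  ω_c = 1/3
sun–planet: 24·(1−1/3) = −12·(ω_p−ω_c)  ⇒  ω_p−ω_c = −(24/12)·(2/3) = -4/3

-4/3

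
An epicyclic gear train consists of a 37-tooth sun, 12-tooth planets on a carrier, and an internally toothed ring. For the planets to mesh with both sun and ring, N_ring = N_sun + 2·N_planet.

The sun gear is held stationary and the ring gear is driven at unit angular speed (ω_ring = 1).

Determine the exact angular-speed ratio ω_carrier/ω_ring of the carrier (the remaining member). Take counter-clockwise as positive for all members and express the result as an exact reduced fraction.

61/98

N_ring = 37 + 2·12 = 61
37(ω_s−ω_c) = −61(ω_r−ω_c),  ω_s=0, ω_r=1
37(0−ω_c) = −61(1−ω_c)  ⇒  98ω_c = 61  ⇒  ω_c = 61/98
ω_c/ω_r = 61/98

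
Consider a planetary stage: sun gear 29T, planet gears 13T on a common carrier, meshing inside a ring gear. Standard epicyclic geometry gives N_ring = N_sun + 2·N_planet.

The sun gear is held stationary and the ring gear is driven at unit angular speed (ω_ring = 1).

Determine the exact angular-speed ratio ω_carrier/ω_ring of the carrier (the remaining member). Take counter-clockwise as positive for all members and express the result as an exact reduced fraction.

55/84

N_ring = 29 + 2·13 = 55
29(ω_s−ω_c) = −55(ω_r−ω_c),  ω_s=0, ω_r=1
29(0−ω_c) = −55(1−ω_c)  ⇒  84ω_c = 55  ⇒  ω_c = 55/84
ω_c/ω_r = 55/84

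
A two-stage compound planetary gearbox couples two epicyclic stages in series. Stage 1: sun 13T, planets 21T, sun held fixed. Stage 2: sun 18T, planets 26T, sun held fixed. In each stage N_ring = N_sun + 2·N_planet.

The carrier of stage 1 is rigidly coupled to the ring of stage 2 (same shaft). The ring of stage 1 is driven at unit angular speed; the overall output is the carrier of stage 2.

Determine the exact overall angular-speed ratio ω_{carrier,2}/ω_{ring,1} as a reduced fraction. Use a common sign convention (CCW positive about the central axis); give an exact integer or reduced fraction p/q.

175/272

Stage 1: N_ring = 13 + 2·21 = 55
Stage 1: 13(ω_s−ω_c) = −55(ω_r−ω_c),  ω_s=0, ω_r=1
Stage 1: 13(0−ω_c) = −55(1−ω_c)  ⇒  68ω_c = 55  ⇒  ω_c = 55/68
  ⇒ ω_c¹/ω_r¹ = 55/68
Stage 2: N_ring = 18 + 2·26 = 70
Stage 2: 18(ω_s−ω_c) = −70(ω_r−ω_c),  ω_s=0, ω_r=1
Stage 2: 18(0−ω_c) = −70(1−ω_c)  ⇒  88ω_c = 70  ⇒  ω_c = 35/44
  ⇒ ω_c²/ω_r² = 35/44
Coupling ω_r² = ω_c¹ ⇒ overall = 55/68 × 35/44 = 175/272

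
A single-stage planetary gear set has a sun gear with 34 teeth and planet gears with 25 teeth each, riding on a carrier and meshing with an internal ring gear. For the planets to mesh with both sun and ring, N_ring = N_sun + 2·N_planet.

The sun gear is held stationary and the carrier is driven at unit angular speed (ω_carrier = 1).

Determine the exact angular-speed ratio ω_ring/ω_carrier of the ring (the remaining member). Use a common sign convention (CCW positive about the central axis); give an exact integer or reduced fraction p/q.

N_ring = 34 + 2·25 = 84
34(ω_s−ω_c) = −84(ω_r−ω_c),  ω_s=0, ω_c=1
ω_r = 1 − (34/84)(0−1) = 59/42
ω_r/ω_c = 59/42

59/42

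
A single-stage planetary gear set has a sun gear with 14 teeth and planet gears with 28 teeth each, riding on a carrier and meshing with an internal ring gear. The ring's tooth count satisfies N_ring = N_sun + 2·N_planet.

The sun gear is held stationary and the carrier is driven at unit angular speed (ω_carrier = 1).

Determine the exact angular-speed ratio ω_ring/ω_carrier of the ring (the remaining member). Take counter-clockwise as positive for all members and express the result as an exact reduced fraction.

N_ring = 14 + 2·28 = 70
14(ω_s−ω_c) = −70(ω_r−ω_c),  ω_s=0, ω_c=1
ω_r = 1 − (14/70)(0−1) = 6/5
ω_r/ω_c = 6/5

6/5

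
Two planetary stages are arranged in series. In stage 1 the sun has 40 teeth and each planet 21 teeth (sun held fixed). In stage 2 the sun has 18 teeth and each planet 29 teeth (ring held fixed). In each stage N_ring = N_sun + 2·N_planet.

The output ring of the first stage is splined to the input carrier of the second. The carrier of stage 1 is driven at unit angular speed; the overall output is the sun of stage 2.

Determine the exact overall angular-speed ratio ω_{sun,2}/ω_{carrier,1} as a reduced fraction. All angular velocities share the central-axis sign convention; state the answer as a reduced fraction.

Stage 1: N_ring = 40 + 2·21 = 82
Stage 1: 40(ω_s−ω_c) = −82(ω_r−ω_c),  ω_s=0, ω_c=1
Stage 1: ω_r = 1 − (40/82)(0−1) = 61/41
  ⇒ ω_r¹/ω_c¹ = 61/41
Stage 2: N_ring = 18 + 2·29 = 76
Stage 2: 18(ω_s−ω_c) = −76(ω_r−ω_c),  ω_r=0, ω_c=1
Stage 2: ω_s = 1 − (76/18)(0−1) = 47/9
  ⇒ ω_s²/ω_c² = 47/9
Coupling ω_c² = ω_r¹ ⇒ overall = 61/41 × 47/9 = 2867/369

2867/369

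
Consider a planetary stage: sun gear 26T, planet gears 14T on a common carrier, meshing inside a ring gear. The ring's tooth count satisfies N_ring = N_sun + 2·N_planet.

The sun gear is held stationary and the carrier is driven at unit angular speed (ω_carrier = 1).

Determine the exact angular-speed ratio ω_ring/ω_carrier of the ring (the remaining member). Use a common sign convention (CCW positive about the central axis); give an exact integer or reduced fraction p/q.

40/27

N_ring = 26 + 2·14 = 54
26(ω_s−ω_c) = −54(ω_r−ω_c),  ω_s=0, ω_c=1
ω_r = 1 − (26/54)(0−1) = 40/27
ω_r/ω_c = 40/27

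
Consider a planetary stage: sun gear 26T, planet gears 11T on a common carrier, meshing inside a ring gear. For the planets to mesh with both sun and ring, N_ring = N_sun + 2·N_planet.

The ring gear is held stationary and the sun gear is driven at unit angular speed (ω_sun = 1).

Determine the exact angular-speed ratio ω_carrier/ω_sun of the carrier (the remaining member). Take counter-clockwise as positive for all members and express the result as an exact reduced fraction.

13/37

N_ring = 26 + 2·11 = 48
26(ω_s−ω_c) = −48(ω_r−ω_c),  ω_r=0, ω_s=1
26(1−ω_c) = −48(0−ω_c)  ⇒  74ω_c = 26  ⇒  ω_c = 13/37
ω_c/ω_s = 13/37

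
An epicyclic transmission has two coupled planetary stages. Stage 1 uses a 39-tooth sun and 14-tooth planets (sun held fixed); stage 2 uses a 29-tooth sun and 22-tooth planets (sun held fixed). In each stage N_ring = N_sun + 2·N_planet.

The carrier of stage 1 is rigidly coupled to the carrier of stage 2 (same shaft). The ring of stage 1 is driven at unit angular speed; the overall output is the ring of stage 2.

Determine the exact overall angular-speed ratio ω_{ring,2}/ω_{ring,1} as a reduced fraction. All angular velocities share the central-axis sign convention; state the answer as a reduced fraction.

3417/3869

Stage 1: N_ring = 39 + 2·14 = 67
Stage 1: 39(ω_s−ω_c) = −67(ω_r−ω_c),  ω_s=0, ω_r=1
Stage 1: 39(0−ω_c) = −67(1−ω_c)  ⇒  106ω_c = 67  ⇒  ω_c = 67/106
  ⇒ ω_c¹/ω_r¹ = 67/106
Stage 2: N_ring = 29 + 2·22 = 73
Stage 2: 29(ω_s−ω_c) = −73(ω_r−ω_c),  ω_s=0, ω_c=1
Stage 2: ω_r = 1 − (29/73)(0−1) = 102/73
  ⇒ ω_r²/ω_c² = 102/73
Coupling ω_c² = ω_c¹ ⇒ overall = 67/106 × 102/73 = 3417/3869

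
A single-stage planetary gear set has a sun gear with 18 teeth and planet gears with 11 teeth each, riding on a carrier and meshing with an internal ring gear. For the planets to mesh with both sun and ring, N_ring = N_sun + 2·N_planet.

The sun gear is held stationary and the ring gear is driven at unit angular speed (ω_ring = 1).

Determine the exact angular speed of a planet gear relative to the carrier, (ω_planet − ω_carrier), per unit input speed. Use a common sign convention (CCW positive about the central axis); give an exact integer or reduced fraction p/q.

360/319

N_ring = 18 + 2·11 = 40
18(ω_s−ω_c) = −40(ω_r−ω_c),  ω_s=0, ω_r=1
18(0−ω_c) = −40(1−ω_c)  ⇒  58ω_c = 40  ⇒  ω_c = 20/29
sun–planet: 18·(0−20/29) = −11·(ω_p−ω_c)  ⇒  ω_p−ω_c = −(18/11)·(-20/29) = 360/319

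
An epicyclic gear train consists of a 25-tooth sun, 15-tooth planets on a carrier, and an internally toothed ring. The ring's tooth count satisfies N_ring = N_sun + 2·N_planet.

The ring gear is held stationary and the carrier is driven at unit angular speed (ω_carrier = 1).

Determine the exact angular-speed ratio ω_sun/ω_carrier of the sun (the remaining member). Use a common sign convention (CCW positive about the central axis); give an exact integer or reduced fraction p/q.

16/5

N_ring = 25 + 2·15 = 55
25(ω_s−ω_c) = −55(ω_r−ω_c),  ω_r=0, ω_c=1
ω_s = 1 − (55/25)(0−1) = 16/5
ω_s/ω_c = 16/5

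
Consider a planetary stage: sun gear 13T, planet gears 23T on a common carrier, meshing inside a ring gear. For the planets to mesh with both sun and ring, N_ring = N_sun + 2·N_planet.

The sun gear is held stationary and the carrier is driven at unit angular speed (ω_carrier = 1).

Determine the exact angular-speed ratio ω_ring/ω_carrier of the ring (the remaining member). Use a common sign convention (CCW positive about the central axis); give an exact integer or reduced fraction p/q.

N_ring = 13 + 2·23 = 59
13(ω_s−ω_c) = −59(ω_r−ω_c),  ω_s=0, ω_c=1
ω_r = 1 − (13/59)(0−1) = 72/59
ω_r/ω_c = 72/59

72/59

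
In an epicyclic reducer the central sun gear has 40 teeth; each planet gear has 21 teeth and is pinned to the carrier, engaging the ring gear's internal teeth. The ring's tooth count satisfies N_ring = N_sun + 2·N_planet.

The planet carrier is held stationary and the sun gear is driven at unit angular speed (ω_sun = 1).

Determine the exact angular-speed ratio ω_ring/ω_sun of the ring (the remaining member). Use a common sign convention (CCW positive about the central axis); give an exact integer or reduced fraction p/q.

-20/41

N_ring = 40 + 2·21 = 82
40(ω_s−ω_c) = −82(ω_r−ω_c),  ω_c=0, ω_s=1
ω_r = 0 − (40/82)(1−0) = -20/41
ω_r/ω_s = -20/41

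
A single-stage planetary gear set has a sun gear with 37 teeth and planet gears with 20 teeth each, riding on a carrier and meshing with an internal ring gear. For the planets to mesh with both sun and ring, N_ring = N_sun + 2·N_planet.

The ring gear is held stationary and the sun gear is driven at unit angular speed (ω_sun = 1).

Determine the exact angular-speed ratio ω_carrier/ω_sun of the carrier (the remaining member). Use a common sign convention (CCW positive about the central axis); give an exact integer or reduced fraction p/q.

N_ring = 37 + 2·20 = 77
37(ω_s−ω_c) = −77(ω_r−ω_c),  ω_r=0, ω_s=1
37(1−ω_c) = −77(0−ω_c)  ⇒  114ω_c = 37  ⇒  ω_c = 37/114
ω_c/ω_s = 37/114

37/114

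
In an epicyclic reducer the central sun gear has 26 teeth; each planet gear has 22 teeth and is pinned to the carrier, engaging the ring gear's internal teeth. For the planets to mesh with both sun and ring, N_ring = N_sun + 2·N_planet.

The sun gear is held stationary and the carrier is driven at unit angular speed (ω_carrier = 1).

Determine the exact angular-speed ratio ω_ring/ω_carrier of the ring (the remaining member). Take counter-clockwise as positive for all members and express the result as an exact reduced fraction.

48/35

N_ring = 26 + 2·22 = 70
26(ω_s−ω_c) = −70(ω_r−ω_c),  ω_s=0, ω_c=1
ω_r = 1 − (26/70)(0−1) = 48/35
ω_r/ω_c = 48/35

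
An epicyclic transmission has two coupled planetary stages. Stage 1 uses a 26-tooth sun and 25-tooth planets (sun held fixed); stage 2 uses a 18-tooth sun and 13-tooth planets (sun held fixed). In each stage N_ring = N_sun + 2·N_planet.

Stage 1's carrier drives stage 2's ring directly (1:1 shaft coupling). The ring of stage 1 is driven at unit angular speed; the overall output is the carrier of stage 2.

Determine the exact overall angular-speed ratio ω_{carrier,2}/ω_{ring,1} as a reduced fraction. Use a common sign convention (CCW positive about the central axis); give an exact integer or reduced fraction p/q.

836/1581

Stage 1: N_ring = 26 + 2·25 = 76
Stage 1: 26(ω_s−ω_c) = −76(ω_r−ω_c),  ω_s=0, ω_r=1
Stage 1: 26(0−ω_c) = −76(1−ω_c)  ⇒  102ω_c = 76  ⇒  ω_c = 38/51
  ⇒ ω_c¹/ω_r¹ = 38/51
Stage 2: N_ring = 18 + 2·13 = 44
Stage 2: 18(ω_s−ω_c) = −44(ω_r−ω_c),  ω_s=0, ω_r=1
Stage 2: 18(0−ω_c) = −44(1−ω_c)  ⇒  62ω_c = 44  ⇒  ω_c = 22/31
  ⇒ ω_c²/ω_r² = 22/31
Coupling ω_r² = ω_c¹ ⇒ overall = 38/51 × 22/31 = 836/1581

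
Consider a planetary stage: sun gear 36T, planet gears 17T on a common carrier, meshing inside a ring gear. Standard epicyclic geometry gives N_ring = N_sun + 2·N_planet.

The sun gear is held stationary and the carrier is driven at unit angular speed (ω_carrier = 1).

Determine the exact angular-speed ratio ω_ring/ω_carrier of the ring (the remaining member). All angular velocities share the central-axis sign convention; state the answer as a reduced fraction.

N_ring = 36 + 2·17 = 70
36(ω_s−ω_c) = −70(ω_r−ω_c),  ω_s=0, ω_c=1
ω_r = 1 − (36/70)(0−1) = 53/35
ω_r/ω_c = 53/35

53/35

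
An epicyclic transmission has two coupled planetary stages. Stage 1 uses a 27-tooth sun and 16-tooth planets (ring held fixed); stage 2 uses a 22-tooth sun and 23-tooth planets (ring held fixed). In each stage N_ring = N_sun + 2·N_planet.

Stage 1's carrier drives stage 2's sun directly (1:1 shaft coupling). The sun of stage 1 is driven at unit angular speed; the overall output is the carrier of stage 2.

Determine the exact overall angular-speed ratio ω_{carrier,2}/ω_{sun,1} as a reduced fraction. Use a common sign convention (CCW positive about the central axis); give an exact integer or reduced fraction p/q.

33/430

Stage 1: N_ring = 27 + 2·16 = 59
Stage 1: 27(ω_s−ω_c) = −59(ω_r−ω_c),  ω_r=0, ω_s=1
Stage 1: 27(1−ω_c) = −59(0−ω_c)  ⇒  86ω_c = 27  ⇒  ω_c = 27/86
  ⇒ ω_c¹/ω_s¹ = 27/86
Stage 2: N_ring = 22 + 2·23 = 68
Stage 2: 22(ω_s−ω_c) = −68(ω_r−ω_c),  ω_r=0, ω_s=1
Stage 2: 22(1−ω_c) = −68(0−ω_c)  ⇒  90ω_c = 22  ⇒  ω_c = 11/45
  ⇒ ω_c²/ω_s² = 11/45
Coupling ω_s² = ω_c¹ ⇒ overall = 27/86 × 11/45 = 33/430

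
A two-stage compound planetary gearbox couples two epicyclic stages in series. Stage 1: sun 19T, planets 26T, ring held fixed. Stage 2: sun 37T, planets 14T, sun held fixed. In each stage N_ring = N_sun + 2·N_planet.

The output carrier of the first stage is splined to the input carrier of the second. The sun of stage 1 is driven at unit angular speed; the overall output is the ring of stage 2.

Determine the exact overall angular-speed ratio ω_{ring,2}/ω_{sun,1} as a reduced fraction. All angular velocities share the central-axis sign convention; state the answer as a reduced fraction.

Stage 1: N_ring = 19 + 2·26 = 71
Stage 1: 19(ω_s−ω_c) = −71(ω_r−ω_c),  ω_r=0, ω_s=1
Stage 1: 19(1−ω_c) = −71(0−ω_c)  ⇒  90ω_c = 19  ⇒  ω_c = 19/90
  ⇒ ω_c¹/ω_s¹ = 19/90
Stage 2: N_ring = 37 + 2·14 = 65
Stage 2: 37(ω_s−ω_c) = −65(ω_r−ω_c),  ω_s=0, ω_c=1
Stage 2: ω_r = 1 − (37/65)(0−1) = 102/65
  ⇒ ω_r²/ω_c² = 102/65
Coupling ω_c² = ω_c¹ ⇒ overall = 19/90 × 102/65 = 323/975

323/975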